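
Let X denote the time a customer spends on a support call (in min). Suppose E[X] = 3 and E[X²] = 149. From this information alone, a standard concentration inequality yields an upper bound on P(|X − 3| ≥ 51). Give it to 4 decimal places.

The first two moments determine the variance, so Chebyshev's inequality is the sharpest standard bound available.
Var(X) = E[X²] − (E[X])² = 149 − 9 = 140.
Chebyshev's inequality: P(|X − μ| ≥ t) ≤ Var(X)/t² = 140/2601 = 0.0538.

0.0538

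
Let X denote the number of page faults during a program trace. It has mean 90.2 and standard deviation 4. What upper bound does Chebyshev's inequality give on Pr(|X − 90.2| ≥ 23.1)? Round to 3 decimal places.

Chebyshev: Pr(|X − μ| ≥ t) ≤ Var(X)/t².
Var(X) = σ² = 4² = 16.
Bound = 16 / 533.61 = 0.0300.

0.030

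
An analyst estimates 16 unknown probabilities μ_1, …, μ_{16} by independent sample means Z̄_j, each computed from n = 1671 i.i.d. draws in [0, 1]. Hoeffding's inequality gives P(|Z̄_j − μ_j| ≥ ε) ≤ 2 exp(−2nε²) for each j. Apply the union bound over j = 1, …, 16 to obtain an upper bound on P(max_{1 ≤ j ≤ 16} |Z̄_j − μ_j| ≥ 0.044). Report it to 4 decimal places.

0.0496

Per-experiment Hoeffding bound: 2·exp(−2·1671·0.044²) = 2·exp(−6.47011) = 0.0030981.
Union bound over 16 events: 16·0.0030981 = 0.04957.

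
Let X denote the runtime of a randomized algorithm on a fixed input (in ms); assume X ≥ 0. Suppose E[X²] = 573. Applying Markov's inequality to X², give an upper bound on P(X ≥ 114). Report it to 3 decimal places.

0.044

Since X ≥ 0, the event {X ≥ 114} is the same as {X² ≥ 12996}.
Markov's inequality applied to X² gives P(X² ≥ 12996) ≤ E[X²]/12996 = 573/12996 = 0.0441.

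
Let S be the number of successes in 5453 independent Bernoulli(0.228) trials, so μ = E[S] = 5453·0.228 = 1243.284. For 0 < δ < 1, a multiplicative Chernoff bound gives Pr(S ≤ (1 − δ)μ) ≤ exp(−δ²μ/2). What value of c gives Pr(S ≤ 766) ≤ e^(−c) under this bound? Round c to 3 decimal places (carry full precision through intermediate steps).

Write 766 = (1 − δ)μ, so δ = 1 − 766/1243.284 = 0.3838898…
Then the exponent is δ²μ/2 = (μ − 766)²/(2μ) = 91.612221.

91.612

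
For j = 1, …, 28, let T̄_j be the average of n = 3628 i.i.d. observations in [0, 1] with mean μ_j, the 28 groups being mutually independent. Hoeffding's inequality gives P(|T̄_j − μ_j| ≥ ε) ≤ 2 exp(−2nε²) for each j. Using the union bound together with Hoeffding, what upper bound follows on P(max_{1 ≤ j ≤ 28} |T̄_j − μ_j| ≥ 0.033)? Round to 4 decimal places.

0.0207

Per-experiment Hoeffding bound: 2·exp(−2·3628·0.033²) = 2·exp(−7.90178) = 0.00074017.
Union bound over 28 events: 28·0.00074017 = 0.02072.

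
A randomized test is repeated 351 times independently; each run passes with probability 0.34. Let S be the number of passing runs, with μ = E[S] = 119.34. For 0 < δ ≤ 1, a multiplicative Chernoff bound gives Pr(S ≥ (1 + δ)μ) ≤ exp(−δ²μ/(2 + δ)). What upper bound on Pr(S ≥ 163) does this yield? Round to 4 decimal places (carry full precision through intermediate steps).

Write 163 = (1 + δ)μ, so δ = 163/119.34 − 1 = 0.3658455…
Then the exponent is δ²μ/(2 + δ) = (163 − μ)² / (μ·(2 + δ)) = 6.751419.
Bound = exp(−6.751419) = 0.00117.

0.0012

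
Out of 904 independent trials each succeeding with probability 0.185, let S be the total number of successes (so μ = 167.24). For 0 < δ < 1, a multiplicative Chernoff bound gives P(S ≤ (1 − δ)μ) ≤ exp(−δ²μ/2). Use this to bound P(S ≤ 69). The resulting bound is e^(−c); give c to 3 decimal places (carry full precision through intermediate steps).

28.854

Write 69 = (1 − δ)μ, so δ = 1 − 69/167.24 = 0.5874193…
Then the exponent is δ²μ/2 = (μ − 69)²/(2μ) = 28.854035.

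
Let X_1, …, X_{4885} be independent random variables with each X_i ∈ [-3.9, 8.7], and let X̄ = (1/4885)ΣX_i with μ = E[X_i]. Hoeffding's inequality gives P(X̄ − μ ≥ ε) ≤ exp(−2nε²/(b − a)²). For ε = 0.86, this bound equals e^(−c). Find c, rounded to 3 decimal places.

45.515

c = 2nε²/(b − a)² = 2·4885·0.86² / 12.6² = 45.5146.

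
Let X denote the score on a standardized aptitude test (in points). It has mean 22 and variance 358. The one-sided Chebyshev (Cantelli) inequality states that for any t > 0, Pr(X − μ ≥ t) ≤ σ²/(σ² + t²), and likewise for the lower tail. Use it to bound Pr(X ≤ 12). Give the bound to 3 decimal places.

0.782

Here σ² = 358 and t = 10, so σ² + t² = 458.
Cantelli's bound: 358/458 = 0.7817.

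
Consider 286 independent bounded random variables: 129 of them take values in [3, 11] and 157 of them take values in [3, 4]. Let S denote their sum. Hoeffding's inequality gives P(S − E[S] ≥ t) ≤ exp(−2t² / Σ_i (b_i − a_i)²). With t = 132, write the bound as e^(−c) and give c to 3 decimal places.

4.142

Σ(b_i − a_i)² = 129·8² + 157·1² = 8413.
c = 2t² / 8413 = 2·132² / 8413 = 4.1422.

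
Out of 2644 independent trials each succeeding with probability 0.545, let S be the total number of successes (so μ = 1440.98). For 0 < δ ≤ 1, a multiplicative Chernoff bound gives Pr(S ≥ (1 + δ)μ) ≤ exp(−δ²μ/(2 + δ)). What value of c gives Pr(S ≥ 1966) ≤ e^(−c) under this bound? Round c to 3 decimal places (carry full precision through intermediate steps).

80.906

Write 1966 = (1 + δ)μ, so δ = 1966/1440.98 − 1 = 0.3643493…
Then the exponent is δ²μ/(2 + δ) = (1966 − μ)² / (μ·(2 + δ)) = 80.906257.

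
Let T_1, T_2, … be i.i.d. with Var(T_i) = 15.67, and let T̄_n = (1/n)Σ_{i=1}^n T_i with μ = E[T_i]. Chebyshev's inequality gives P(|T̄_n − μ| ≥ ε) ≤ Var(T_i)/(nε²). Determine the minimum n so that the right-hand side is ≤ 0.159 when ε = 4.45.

Require 15.67/(n·4.45²) ≤ 0.159, i.e. n ≥ 15.67/(0.159·4.45²) = 4.977.
The smallest integer n is 5.

5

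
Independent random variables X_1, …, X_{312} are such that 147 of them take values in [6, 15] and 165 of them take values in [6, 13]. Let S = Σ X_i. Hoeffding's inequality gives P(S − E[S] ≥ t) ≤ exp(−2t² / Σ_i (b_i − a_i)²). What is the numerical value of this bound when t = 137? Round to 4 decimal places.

0.1529

Σ(b_i − a_i)² = 147·9² + 165·7² = 19992.
Exponent = 2·137² / 19992 = 1.87765.
Bound = exp(−1.87765) = 0.15295.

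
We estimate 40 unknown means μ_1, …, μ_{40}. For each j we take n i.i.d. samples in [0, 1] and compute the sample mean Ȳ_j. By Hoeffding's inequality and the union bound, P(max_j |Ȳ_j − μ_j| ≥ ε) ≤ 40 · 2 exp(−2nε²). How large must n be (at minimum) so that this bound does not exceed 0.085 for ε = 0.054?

Need 2·40·exp(−2nε²) ≤ 0.085, i.e. exp(−2nε²) ≤ 0.085/80.
So 2nε² ≥ ln(80/0.085) = 6.847131.
Hence n ≥ 6.847131/(2·0.054²) = 1174.062.
The smallest integer n is 1175.

1175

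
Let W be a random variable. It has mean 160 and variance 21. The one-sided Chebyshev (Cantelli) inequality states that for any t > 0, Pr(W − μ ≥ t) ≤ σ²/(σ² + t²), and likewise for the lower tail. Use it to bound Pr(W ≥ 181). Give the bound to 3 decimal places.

Here σ² = 21 and t = 21, so σ² + t² = 462.
Cantelli's bound: 21/462 = 0.0455.

0.045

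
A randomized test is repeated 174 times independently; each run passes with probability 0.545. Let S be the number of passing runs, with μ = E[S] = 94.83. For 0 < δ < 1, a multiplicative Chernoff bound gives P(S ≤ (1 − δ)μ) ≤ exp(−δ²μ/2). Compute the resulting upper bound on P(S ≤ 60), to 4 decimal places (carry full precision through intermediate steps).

Write 60 = (1 − δ)μ, so δ = 1 − 60/94.83 = 0.3672888…
Then the exponent is δ²μ/2 = (μ − 60)²/(2μ) = 6.396335.
Bound = exp(−6.396335) = 0.00167.

0.0017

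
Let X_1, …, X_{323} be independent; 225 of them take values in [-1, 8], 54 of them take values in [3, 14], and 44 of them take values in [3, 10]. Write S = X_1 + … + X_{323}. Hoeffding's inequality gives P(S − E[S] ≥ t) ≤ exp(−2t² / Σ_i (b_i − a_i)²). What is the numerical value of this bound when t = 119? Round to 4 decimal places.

Σ(b_i − a_i)² = 225·9² + 54·11² + 44·7² = 26915.
Exponent = 2·119² / 26915 = 1.05228.
Bound = exp(−1.05228) = 0.34914.

0.3491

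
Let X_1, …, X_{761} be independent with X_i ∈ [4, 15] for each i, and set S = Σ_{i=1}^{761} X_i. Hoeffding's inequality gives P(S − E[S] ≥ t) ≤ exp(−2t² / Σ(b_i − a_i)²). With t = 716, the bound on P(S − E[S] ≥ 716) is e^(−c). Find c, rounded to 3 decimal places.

11.135

Σ(b_i − a_i)² = 761·(11)² = 92081.
c = 2t²/92081 = 2·716²/92081 = 11.1349.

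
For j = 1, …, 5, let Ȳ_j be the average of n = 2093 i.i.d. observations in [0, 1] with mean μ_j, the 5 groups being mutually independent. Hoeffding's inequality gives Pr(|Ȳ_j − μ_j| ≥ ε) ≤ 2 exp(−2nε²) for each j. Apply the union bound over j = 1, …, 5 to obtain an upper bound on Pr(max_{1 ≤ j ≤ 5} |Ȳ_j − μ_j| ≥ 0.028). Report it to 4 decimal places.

0.3756

Per-experiment Hoeffding bound: 2·exp(−2·2093·0.028²) = 2·exp(−3.28182) = 0.075119.
Union bound over 5 events: 5·0.075119 = 0.37560.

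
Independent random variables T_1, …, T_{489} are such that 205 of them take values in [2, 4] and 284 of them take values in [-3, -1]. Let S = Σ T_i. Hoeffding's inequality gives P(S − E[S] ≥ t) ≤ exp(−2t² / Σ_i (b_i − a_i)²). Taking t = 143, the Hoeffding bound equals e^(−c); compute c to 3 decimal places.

Σ(b_i − a_i)² = 205·2² + 284·2² = 1956.
c = 2t² / 1956 = 2·143² / 1956 = 20.9090.

20.909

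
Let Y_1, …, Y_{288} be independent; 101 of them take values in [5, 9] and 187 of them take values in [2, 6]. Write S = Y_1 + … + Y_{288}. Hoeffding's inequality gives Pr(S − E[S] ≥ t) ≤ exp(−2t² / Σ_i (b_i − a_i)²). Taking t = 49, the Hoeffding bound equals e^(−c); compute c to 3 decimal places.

Σ(b_i − a_i)² = 101·4² + 187·4² = 4608.
c = 2t² / 4608 = 2·49² / 4608 = 1.0421.

1.042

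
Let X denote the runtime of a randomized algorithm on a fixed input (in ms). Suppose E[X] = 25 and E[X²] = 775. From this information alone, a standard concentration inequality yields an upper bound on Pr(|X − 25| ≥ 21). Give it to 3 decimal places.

The first two moments determine the variance, so Chebyshev's inequality is the sharpest standard bound available.
Var(X) = E[X²] − (E[X])² = 775 − 625 = 150.
Chebyshev's inequality: Pr(|X − μ| ≥ t) ≤ Var(X)/t² = 150/441 = 0.3401.

0.340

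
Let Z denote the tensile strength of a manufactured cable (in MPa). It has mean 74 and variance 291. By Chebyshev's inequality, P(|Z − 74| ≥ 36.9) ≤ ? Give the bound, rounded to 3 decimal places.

0.214

Chebyshev: P(|Z − μ| ≥ t) ≤ Var(Z)/t².
Bound = 291 / 1361.61 = 0.2137.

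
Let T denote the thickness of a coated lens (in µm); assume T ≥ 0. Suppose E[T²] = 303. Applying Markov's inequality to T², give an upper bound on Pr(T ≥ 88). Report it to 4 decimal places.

0.0391

Since T ≥ 0, the event {T ≥ 88} is the same as {T² ≥ 7744}.
Markov's inequality applied to T² gives Pr(T² ≥ 7744) ≤ E[T²]/7744 = 303/7744 = 0.0391.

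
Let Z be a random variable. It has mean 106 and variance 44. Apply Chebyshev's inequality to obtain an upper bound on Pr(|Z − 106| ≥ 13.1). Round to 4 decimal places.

Chebyshev: Pr(|Z − μ| ≥ t) ≤ Var(Z)/t².
Bound = 44 / 171.61 = 0.2564.

0.2564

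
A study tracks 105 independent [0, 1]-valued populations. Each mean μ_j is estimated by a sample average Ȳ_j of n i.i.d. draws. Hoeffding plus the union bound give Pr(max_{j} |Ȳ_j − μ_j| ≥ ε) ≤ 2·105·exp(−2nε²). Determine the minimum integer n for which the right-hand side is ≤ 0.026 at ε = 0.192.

123

Need 2·105·exp(−2nε²) ≤ 0.026, i.e. exp(−2nε²) ≤ 0.026/210.
So 2nε² ≥ ln(210/0.026) = 8.996766.
Hence n ≥ 8.996766/(2·0.192²) = 122.026.
The smallest integer n is 123.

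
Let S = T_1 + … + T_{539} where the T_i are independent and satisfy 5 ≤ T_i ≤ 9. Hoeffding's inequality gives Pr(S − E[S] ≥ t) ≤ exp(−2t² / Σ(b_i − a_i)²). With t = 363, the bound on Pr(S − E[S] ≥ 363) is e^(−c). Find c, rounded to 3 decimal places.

30.559

Σ(b_i − a_i)² = 539·(4)² = 8624.
c = 2t²/8624 = 2·363²/8624 = 30.5587.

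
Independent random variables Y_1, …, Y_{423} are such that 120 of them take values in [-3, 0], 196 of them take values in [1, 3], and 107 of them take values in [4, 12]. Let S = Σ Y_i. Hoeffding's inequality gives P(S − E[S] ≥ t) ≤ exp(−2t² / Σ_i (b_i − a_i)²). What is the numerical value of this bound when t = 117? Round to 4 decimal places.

0.0432

Σ(b_i − a_i)² = 120·3² + 196·2² + 107·8² = 8712.
Exponent = 2·117² / 8712 = 3.14256.
Bound = exp(−3.14256) = 0.04317.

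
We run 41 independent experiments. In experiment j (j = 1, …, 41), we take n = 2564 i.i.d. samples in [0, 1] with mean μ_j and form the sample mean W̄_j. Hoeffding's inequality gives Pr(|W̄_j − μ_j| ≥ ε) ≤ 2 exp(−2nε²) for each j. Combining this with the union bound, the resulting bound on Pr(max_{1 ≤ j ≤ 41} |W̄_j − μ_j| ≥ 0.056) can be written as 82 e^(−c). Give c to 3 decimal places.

Union bound over the 41 events: Pr(max_{1 ≤ j ≤ 41} |W̄_j − μ_j| ≥ 0.056) ≤ 41·2·exp(−2nε²) = 82 exp(−2·2564·0.056²).
So c = 2·2564·0.056² = 16.0814.

16.081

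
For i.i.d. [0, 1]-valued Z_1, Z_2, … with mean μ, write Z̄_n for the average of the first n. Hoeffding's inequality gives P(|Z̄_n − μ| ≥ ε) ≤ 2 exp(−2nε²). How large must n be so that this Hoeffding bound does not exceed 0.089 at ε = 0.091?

188

Require 2·exp(−2nε²) ≤ 0.089, i.e. 2nε² ≥ ln(2/0.089) = 3.112266.
So n ≥ 3.112266 / (2·0.091²) = 187.916.
The smallest integer n is 188.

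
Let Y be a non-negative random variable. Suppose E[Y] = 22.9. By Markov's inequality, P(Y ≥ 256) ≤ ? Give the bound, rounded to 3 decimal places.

Markov's inequality: for a non-negative random variable, P(Y ≥ a) ≤ E[Y]/a.
Here E[Y] = 22.9 and a = 256, so the bound is 22.9/256 = 0.0895.

0.089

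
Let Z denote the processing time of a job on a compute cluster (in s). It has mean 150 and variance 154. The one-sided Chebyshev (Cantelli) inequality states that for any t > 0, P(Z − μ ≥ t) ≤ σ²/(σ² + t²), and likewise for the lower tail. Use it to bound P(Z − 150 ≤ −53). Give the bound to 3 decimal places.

0.052

Here σ² = 154 and t = 53, so σ² + t² = 2963.
Cantelli's bound: 154/2963 = 0.0520.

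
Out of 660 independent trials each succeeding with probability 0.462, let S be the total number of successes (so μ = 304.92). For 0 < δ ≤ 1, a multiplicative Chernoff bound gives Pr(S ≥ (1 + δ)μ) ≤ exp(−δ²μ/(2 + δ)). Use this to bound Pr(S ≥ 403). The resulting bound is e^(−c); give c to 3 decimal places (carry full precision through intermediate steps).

13.589

Write 403 = (1 + δ)μ, so δ = 403/304.92 − 1 = 0.3216581…
Then the exponent is δ²μ/(2 + δ) = (403 − μ)² / (μ·(2 + δ)) = 13.588663.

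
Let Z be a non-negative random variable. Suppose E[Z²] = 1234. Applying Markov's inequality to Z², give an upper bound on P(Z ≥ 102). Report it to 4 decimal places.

0.1186

Since Z ≥ 0, the event {Z ≥ 102} is the same as {Z² ≥ 10404}.
Markov's inequality applied to Z² gives P(Z² ≥ 10404) ≤ E[Z²]/10404 = 1234/10404 = 0.1186.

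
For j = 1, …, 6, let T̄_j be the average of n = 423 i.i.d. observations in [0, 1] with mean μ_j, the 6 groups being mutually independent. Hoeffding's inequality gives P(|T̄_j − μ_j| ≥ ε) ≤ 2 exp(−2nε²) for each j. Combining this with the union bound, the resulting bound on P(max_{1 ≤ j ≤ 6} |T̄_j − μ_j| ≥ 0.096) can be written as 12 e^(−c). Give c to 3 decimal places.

7.797

Union bound over the 6 events: P(max_{1 ≤ j ≤ 6} |T̄_j − μ_j| ≥ 0.096) ≤ 6·2·exp(−2nε²) = 12 exp(−2·423·0.096²).
So c = 2·423·0.096² = 7.7967.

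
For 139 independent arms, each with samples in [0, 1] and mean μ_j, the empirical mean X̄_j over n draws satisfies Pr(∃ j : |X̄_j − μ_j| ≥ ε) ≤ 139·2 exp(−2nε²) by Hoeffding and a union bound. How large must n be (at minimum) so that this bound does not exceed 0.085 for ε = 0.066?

Need 2·139·exp(−2nε²) ≤ 0.085, i.e. exp(−2nε²) ≤ 0.085/278.
So 2nε² ≥ ln(278/0.085) = 8.092725.
Hence n ≥ 8.092725/(2·0.066²) = 928.917.
The smallest integer n is 929.

929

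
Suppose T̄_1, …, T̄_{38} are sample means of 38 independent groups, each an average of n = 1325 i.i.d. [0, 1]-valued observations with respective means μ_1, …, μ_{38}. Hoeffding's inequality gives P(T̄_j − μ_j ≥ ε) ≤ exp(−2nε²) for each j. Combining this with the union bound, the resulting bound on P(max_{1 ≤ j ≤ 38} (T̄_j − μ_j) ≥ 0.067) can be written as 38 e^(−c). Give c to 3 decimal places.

11.896

Union bound over the 38 events: P(max_{1 ≤ j ≤ 38} (T̄_j − μ_j) ≥ 0.067) ≤ 38·exp(−2nε²) = 38 exp(−2·1325·0.067²).
So c = 2·1325·0.067² = 11.8958.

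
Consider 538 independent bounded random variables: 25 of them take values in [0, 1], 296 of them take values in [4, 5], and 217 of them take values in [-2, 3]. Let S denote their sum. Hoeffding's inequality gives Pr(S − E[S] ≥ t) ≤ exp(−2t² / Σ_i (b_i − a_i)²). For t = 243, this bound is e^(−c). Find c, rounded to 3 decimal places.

Σ(b_i − a_i)² = 25·1² + 296·1² + 217·5² = 5746.
c = 2t² / 5746 = 2·243² / 5746 = 20.5531.

20.553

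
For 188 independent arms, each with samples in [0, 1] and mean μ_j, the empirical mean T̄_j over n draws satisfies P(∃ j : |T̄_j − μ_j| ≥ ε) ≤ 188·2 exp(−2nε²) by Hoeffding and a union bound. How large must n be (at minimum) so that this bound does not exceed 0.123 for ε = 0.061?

Need 2·188·exp(−2nε²) ≤ 0.123, i.e. exp(−2nε²) ≤ 0.123/376.
So 2nε² ≥ ln(376/0.123) = 8.025160.
Hence n ≥ 8.025160/(2·0.061²) = 1078.361.
The smallest integer n is 1079.

1079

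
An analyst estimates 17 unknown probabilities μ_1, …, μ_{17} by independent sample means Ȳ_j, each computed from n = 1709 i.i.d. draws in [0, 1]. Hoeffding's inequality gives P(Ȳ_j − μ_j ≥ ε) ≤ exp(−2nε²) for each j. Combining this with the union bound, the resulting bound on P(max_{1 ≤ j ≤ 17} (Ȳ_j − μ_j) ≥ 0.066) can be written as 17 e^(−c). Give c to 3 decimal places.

14.889

Union bound over the 17 events: P(max_{1 ≤ j ≤ 17} (Ȳ_j − μ_j) ≥ 0.066) ≤ 17·exp(−2nε²) = 17 exp(−2·1709·0.066²).
So c = 2·1709·0.066² = 14.8888.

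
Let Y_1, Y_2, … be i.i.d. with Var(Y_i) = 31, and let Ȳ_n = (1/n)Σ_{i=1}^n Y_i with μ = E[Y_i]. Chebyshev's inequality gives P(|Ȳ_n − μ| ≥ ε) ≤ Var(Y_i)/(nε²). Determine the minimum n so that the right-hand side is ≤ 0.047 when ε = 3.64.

Require 31/(n·3.64²) ≤ 0.047, i.e. n ≥ 31/(0.047·3.64²) = 49.781.
The smallest integer n is 50.

50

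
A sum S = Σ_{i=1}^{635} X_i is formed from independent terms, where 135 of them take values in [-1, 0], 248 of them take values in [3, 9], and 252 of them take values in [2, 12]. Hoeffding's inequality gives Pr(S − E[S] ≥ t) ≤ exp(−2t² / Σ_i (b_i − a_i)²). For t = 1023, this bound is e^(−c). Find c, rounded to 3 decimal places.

Σ(b_i − a_i)² = 135·1² + 248·6² + 252·10² = 34263.
c = 2t² / 34263 = 2·1023² / 34263 = 61.0880.

61.088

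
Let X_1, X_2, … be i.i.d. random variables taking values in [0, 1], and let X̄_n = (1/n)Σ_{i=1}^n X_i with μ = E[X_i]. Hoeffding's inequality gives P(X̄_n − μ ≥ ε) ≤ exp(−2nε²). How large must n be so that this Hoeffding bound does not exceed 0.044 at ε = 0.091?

Require exp(−2nε²) ≤ 0.044, i.e. 2nε² ≥ ln(1/0.044) = 3.123566.
So n ≥ 3.123566 / (2·0.091²) = 188.598.
The smallest integer n is 189.

189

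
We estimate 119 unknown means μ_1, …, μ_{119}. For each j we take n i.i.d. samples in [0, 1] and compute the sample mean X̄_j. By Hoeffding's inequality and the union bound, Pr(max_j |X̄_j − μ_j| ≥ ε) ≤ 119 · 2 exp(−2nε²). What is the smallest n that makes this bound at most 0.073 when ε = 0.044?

2090

Need 2·119·exp(−2nε²) ≤ 0.073, i.e. exp(−2nε²) ≤ 0.073/238.
So 2nε² ≥ ln(238/0.073) = 8.089567.
Hence n ≥ 8.089567/(2·0.044²) = 2089.248.
The smallest integer n is 2090.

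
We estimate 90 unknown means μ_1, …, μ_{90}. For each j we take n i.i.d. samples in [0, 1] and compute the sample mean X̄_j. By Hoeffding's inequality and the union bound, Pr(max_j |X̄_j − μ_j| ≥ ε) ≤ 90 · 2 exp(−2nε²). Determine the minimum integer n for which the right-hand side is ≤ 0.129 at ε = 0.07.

Need 2·90·exp(−2nε²) ≤ 0.129, i.e. exp(−2nε²) ≤ 0.129/180.
So 2nε² ≥ ln(180/0.129) = 7.240900.
Hence n ≥ 7.240900/(2·0.07²) = 738.867.
The smallest integer n is 739.

739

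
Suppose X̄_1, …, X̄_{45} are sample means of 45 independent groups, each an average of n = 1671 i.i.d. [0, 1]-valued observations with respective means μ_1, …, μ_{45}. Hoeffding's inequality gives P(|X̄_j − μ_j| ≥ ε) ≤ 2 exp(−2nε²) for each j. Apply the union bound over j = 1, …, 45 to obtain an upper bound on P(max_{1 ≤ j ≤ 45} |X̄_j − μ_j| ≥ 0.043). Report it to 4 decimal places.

Per-experiment Hoeffding bound: 2·exp(−2·1671·0.043²) = 2·exp(−6.17936) = 0.0041435.
Union bound over 45 events: 45·0.0041435 = 0.18646.

0.1865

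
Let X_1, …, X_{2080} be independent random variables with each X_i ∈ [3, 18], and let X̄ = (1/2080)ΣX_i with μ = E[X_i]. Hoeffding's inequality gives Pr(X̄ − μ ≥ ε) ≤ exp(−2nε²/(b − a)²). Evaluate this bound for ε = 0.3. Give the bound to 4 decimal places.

0.1894

Exponent: 2nε²/(b − a)² = 2·2080·0.3² / 15² = 1.66400.
Bound = exp(−1.66400) = 0.18938.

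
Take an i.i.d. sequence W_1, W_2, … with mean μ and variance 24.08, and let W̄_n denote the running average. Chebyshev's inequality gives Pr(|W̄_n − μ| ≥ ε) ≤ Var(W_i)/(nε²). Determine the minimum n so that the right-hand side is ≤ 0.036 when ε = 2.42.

Require 24.08/(n·2.42²) ≤ 0.036, i.e. n ≥ 24.08/(0.036·2.42²) = 114.215.
The smallest integer n is 115.

115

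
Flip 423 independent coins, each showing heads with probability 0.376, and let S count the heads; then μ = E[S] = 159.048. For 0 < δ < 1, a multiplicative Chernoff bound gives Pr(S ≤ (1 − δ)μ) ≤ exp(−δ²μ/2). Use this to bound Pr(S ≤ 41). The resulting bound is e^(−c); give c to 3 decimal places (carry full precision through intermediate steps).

Write 41 = (1 − δ)μ, so δ = 1 − 41/159.048 = 0.7422162…
Then the exponent is δ²μ/2 = (μ − 41)²/(2μ) = 43.808568.

43.809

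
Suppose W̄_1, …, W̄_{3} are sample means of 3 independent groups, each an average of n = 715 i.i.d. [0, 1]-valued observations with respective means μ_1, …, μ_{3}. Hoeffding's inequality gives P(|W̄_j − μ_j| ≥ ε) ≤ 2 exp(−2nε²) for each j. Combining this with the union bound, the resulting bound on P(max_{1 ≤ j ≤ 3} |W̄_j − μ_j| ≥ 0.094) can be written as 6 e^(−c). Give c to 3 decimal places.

12.635

Union bound over the 3 events: P(max_{1 ≤ j ≤ 3} |W̄_j − μ_j| ≥ 0.094) ≤ 3·2·exp(−2nε²) = 6 exp(−2·715·0.094²).
So c = 2·715·0.094² = 12.6355.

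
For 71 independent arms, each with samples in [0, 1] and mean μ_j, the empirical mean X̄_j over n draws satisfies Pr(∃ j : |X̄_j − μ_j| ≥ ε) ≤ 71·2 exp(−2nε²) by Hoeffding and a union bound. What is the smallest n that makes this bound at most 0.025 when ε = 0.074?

790

Need 2·71·exp(−2nε²) ≤ 0.025, i.e. exp(−2nε²) ≤ 0.025/142.
So 2nε² ≥ ln(142/0.025) = 8.644707.
Hence n ≥ 8.644707/(2·0.074²) = 789.327.
The smallest integer n is 790.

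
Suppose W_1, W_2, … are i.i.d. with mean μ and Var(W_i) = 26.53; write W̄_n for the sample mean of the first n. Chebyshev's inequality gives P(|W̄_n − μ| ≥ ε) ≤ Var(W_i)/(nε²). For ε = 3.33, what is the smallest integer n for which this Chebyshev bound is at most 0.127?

19

Require 26.53/(n·3.33²) ≤ 0.127, i.e. n ≥ 26.53/(0.127·3.33²) = 18.838.
The smallest integer n is 19.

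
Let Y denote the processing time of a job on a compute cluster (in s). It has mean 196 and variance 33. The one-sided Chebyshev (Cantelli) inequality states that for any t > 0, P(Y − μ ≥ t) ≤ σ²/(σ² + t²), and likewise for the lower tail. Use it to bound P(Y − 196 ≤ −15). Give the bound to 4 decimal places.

0.1279

Here σ² = 33 and t = 15, so σ² + t² = 258.
Cantelli's bound: 33/258 = 0.1279.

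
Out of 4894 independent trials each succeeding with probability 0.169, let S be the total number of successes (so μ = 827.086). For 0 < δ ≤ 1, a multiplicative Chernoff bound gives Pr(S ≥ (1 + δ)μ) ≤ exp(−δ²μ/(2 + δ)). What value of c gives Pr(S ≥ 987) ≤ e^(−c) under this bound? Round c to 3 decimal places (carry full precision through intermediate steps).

Write 987 = (1 + δ)μ, so δ = 987/827.086 − 1 = 0.1933463…
Then the exponent is δ²μ/(2 + δ) = (987 − μ)² / (μ·(2 + δ)) = 14.096624.

14.097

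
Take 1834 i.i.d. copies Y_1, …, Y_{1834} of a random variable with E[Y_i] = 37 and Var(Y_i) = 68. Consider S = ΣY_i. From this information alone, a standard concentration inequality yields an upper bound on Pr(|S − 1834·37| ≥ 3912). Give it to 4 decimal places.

With mean and variance of each term known, Chebyshev's inequality bounds the deviation of the sum (or sample mean).
Var(S) = n·Var(Y_i) = 1834·68 = 124712.
Chebyshev: Pr(|S − 1834·37| ≥ 3912) ≤ Var(S)/3912² = 124712/15303744 = 0.0081.

0.0081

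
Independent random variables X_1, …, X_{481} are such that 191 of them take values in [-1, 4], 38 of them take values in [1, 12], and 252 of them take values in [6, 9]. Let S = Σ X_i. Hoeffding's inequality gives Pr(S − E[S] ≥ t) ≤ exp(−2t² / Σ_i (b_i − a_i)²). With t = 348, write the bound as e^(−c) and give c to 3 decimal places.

Σ(b_i − a_i)² = 191·5² + 38·11² + 252·3² = 11641.
c = 2t² / 11641 = 2·348² / 11641 = 20.8065.

20.806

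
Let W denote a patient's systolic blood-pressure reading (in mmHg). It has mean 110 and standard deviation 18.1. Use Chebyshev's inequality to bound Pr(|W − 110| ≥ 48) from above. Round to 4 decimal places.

0.1422

Chebyshev: Pr(|W − μ| ≥ t) ≤ Var(W)/t².
Var(W) = σ² = 18.1² = 327.61.
Bound = 327.61 / 2304 = 0.1422.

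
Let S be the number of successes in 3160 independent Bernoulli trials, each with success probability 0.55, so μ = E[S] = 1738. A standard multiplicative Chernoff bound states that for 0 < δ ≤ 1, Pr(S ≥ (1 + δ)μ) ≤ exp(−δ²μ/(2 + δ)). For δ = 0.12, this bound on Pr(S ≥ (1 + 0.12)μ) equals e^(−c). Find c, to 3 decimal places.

11.805

c = δ²μ/(2 + δ) = 0.12²·1738/(2 + 0.12) = 11.8053.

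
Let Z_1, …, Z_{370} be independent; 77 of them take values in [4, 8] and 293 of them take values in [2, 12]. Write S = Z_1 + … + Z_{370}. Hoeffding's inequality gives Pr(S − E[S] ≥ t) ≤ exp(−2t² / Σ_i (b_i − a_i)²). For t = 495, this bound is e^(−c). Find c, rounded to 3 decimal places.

16.050

Σ(b_i − a_i)² = 77·4² + 293·10² = 30532.
c = 2t² / 30532 = 2·495² / 30532 = 16.0504.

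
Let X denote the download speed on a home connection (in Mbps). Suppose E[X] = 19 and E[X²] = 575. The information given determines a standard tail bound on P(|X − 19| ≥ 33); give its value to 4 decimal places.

0.1965

The first two moments determine the variance, so Chebyshev's inequality is the sharpest standard bound available.
Var(X) = E[X²] − (E[X])² = 575 − 361 = 214.
Chebyshev's inequality: P(|X − μ| ≥ t) ≤ Var(X)/t² = 214/1089 = 0.1965.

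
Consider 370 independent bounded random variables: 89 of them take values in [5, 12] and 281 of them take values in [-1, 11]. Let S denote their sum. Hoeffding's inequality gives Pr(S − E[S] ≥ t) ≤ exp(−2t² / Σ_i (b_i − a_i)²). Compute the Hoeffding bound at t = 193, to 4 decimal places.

Σ(b_i − a_i)² = 89·7² + 281·12² = 44825.
Exponent = 2·193² / 44825 = 1.66197.
Bound = exp(−1.66197) = 0.18976.

0.1898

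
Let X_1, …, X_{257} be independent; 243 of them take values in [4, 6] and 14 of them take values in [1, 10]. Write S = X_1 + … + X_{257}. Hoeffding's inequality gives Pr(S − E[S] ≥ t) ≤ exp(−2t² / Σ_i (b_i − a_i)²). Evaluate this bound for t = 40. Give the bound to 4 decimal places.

0.2188

Σ(b_i − a_i)² = 243·2² + 14·9² = 2106.
Exponent = 2·40² / 2106 = 1.51947.
Bound = exp(−1.51947) = 0.21883.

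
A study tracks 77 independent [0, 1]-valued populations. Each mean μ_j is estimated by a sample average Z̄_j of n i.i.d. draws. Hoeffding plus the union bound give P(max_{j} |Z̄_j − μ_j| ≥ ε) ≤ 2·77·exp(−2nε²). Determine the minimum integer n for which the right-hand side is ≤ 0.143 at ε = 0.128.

Need 2·77·exp(−2nε²) ≤ 0.143, i.e. exp(−2nε²) ≤ 0.143/154.
So 2nε² ≥ ln(154/0.143) = 6.981863.
Hence n ≥ 6.981863/(2·0.128²) = 213.070.
The smallest integer n is 214.

214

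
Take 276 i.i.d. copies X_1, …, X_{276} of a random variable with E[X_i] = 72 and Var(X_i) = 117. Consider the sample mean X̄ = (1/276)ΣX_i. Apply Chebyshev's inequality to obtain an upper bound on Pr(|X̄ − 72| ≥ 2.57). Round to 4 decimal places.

0.0642

Var(X̄) = Var(X_i)/n = 117/276 = 0.42391.
Chebyshev: Pr(|X̄ − 72| ≥ 2.57) ≤ Var(X̄)/(2.57)² = 117/(276·2.57²) = 0.0642.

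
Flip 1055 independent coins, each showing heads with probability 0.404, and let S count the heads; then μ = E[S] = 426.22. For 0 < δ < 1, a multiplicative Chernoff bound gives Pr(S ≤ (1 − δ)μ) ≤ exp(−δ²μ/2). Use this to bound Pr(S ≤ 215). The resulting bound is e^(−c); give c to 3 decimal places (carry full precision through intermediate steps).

Write 215 = (1 − δ)μ, so δ = 1 − 215/426.22 = 0.4955657…
Then the exponent is δ²μ/2 = (μ − 215)²/(2μ) = 52.336690.

52.337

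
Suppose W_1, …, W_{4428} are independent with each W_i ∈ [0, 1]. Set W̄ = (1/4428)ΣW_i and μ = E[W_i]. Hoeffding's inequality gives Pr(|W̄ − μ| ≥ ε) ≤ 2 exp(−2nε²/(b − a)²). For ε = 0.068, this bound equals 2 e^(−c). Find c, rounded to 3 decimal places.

40.950

c = 2nε²/(b − a)² = 2·4428·0.068² / 1² = 40.9501.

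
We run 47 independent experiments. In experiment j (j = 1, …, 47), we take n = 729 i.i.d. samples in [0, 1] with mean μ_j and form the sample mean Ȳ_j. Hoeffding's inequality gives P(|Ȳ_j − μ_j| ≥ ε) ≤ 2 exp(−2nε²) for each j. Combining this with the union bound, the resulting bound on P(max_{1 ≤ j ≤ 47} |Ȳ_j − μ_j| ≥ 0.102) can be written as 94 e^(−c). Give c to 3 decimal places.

15.169

Union bound over the 47 events: P(max_{1 ≤ j ≤ 47} |Ȳ_j − μ_j| ≥ 0.102) ≤ 47·2·exp(−2nε²) = 94 exp(−2·729·0.102²).
So c = 2·729·0.102² = 15.1690.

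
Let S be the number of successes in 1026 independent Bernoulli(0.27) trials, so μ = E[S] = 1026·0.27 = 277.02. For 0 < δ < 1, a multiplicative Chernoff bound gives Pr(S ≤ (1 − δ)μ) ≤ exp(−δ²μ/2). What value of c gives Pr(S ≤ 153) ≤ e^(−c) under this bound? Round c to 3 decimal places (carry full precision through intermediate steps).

27.761

Write 153 = (1 − δ)μ, so δ = 1 − 153/277.02 = 0.4476933…
Then the exponent is δ²μ/2 = (μ − 153)²/(2μ) = 27.761462.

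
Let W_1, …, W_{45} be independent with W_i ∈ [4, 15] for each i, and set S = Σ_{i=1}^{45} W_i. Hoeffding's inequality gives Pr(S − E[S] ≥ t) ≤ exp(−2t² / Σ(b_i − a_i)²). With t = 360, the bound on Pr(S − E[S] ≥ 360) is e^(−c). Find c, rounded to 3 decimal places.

Σ(b_i − a_i)² = 45·(11)² = 5445.
c = 2t²/5445 = 2·360²/5445 = 47.6033.

47.603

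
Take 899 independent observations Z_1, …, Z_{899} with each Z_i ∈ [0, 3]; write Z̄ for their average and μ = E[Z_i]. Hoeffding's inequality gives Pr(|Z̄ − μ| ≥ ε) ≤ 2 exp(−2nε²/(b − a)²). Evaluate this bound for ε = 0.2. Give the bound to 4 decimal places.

0.0007

Exponent: 2nε²/(b − a)² = 2·899·0.2² / 3² = 7.99111.
Bound = 2·exp(−7.99111) = 0.00068.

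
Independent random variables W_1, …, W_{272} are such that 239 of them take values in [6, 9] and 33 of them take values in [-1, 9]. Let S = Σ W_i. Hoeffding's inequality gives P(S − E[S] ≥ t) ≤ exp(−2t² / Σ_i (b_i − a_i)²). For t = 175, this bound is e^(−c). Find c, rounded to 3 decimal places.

Σ(b_i − a_i)² = 239·3² + 33·10² = 5451.
c = 2t² / 5451 = 2·175² / 5451 = 11.2365.

11.236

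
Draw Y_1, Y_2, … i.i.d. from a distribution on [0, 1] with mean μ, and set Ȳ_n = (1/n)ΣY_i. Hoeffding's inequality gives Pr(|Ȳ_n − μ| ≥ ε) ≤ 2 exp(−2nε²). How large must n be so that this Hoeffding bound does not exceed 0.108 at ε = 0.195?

39

Require 2·exp(−2nε²) ≤ 0.108, i.e. 2nε² ≥ ln(2/0.108) = 2.918771.
So n ≥ 2.918771 / (2·0.195²) = 38.380.
The smallest integer n is 39.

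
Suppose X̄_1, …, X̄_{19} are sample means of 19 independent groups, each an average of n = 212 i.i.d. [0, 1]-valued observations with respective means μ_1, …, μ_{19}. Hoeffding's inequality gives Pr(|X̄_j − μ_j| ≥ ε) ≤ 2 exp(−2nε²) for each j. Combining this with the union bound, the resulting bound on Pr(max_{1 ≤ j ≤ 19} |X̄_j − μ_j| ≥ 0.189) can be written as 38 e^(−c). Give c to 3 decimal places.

Union bound over the 19 events: Pr(max_{1 ≤ j ≤ 19} |X̄_j − μ_j| ≥ 0.189) ≤ 19·2·exp(−2nε²) = 38 exp(−2·212·0.189²).
So c = 2·212·0.189² = 15.1457.

15.146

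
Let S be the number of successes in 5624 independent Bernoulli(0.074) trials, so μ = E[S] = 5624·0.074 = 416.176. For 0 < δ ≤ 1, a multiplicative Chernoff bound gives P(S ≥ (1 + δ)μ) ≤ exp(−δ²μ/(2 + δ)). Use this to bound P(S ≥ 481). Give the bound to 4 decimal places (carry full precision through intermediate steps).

Write 481 = (1 + δ)μ, so δ = 481/416.176 − 1 = 0.155761…
Then the exponent is δ²μ/(2 + δ) = (481 − μ)² / (μ·(2 + δ)) = 4.683753.
Bound = exp(−4.683753) = 0.00924.

0.0092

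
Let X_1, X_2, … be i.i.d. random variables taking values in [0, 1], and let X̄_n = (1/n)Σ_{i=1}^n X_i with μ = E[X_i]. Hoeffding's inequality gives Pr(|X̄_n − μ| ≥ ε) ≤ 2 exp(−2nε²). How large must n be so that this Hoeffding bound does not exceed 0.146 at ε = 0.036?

1010

Require 2·exp(−2nε²) ≤ 0.146, i.e. 2nε² ≥ ln(2/0.146) = 2.617296.
So n ≥ 2.617296 / (2·0.036²) = 1009.759.
The smallest integer n is 1010.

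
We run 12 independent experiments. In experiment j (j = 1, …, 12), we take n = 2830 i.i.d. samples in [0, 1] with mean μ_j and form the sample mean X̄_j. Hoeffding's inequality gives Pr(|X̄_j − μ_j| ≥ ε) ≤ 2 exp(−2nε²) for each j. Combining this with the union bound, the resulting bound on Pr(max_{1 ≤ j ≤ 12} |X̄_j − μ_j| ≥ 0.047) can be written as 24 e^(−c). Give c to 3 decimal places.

Union bound over the 12 events: Pr(max_{1 ≤ j ≤ 12} |X̄_j − μ_j| ≥ 0.047) ≤ 12·2·exp(−2nε²) = 24 exp(−2·2830·0.047²).
So c = 2·2830·0.047² = 12.5029.

12.503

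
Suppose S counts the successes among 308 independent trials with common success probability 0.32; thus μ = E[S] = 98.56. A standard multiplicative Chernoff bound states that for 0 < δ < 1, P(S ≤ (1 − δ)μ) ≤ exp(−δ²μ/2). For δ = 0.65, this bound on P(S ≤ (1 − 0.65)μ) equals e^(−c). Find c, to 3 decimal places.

c = δ²μ/2 = 0.65²·98.56/2 = 20.8208.

20.821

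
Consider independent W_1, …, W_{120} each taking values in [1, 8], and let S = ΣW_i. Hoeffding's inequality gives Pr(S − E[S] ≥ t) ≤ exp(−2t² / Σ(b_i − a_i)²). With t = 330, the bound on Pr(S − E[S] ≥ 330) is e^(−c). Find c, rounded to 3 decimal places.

Σ(b_i − a_i)² = 120·(7)² = 5880.
c = 2t²/5880 = 2·330²/5880 = 37.0408.

37.041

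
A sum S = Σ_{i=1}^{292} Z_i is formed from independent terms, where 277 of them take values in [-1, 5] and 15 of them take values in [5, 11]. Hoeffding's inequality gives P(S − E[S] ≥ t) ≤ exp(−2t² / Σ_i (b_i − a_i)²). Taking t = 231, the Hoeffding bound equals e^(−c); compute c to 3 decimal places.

10.152

Σ(b_i − a_i)² = 277·6² + 15·6² = 10512.
c = 2t² / 10512 = 2·231² / 10512 = 10.1524.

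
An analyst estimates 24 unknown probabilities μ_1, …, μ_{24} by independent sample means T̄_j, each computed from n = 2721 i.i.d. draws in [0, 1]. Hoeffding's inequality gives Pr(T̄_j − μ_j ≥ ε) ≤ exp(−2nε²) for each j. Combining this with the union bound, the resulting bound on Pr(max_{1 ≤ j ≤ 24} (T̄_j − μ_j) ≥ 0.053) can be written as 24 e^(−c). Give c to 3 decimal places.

15.287

Union bound over the 24 events: Pr(max_{1 ≤ j ≤ 24} (T̄_j − μ_j) ≥ 0.053) ≤ 24·exp(−2nε²) = 24 exp(−2·2721·0.053²).
So c = 2·2721·0.053² = 15.2866.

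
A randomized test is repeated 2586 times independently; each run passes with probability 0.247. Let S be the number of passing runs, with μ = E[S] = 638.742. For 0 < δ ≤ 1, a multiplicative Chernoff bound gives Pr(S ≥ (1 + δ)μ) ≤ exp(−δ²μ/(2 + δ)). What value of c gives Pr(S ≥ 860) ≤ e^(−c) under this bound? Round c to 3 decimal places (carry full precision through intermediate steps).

32.664

Write 860 = (1 + δ)μ, so δ = 860/638.742 − 1 = 0.3463965…
Then the exponent is δ²μ/(2 + δ) = (860 − μ)² / (μ·(2 + δ)) = 32.664129.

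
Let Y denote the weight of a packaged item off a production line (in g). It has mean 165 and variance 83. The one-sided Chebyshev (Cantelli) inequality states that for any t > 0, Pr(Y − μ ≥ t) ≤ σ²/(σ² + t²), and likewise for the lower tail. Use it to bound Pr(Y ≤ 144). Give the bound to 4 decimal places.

0.1584

Here σ² = 83 and t = 21, so σ² + t² = 524.
Cantelli's bound: 83/524 = 0.1584.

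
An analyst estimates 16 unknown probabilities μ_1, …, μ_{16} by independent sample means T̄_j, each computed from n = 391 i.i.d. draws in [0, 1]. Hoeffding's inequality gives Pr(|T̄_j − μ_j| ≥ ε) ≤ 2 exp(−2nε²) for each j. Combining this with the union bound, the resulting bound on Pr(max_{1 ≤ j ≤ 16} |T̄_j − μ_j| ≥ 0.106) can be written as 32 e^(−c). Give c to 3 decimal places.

8.787

Union bound over the 16 events: Pr(max_{1 ≤ j ≤ 16} |T̄_j − μ_j| ≥ 0.106) ≤ 16·2·exp(−2nε²) = 32 exp(−2·391·0.106²).
So c = 2·391·0.106² = 8.7866.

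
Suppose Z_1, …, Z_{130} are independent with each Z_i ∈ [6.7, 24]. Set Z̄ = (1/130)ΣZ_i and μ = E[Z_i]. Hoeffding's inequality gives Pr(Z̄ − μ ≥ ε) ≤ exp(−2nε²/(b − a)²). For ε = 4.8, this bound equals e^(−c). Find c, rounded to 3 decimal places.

20.015

c = 2nε²/(b − a)² = 2·130·4.8² / 17.3² = 20.0154.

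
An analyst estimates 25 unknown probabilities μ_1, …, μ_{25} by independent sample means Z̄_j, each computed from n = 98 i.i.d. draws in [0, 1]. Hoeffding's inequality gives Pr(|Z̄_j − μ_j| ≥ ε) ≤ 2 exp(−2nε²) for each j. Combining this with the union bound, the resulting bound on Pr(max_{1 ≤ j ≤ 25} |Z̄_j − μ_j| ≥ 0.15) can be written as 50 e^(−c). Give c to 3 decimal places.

Union bound over the 25 events: Pr(max_{1 ≤ j ≤ 25} |Z̄_j − μ_j| ≥ 0.15) ≤ 25·2·exp(−2nε²) = 50 exp(−2·98·0.15²).
So c = 2·98·0.15² = 4.4100.

4.410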